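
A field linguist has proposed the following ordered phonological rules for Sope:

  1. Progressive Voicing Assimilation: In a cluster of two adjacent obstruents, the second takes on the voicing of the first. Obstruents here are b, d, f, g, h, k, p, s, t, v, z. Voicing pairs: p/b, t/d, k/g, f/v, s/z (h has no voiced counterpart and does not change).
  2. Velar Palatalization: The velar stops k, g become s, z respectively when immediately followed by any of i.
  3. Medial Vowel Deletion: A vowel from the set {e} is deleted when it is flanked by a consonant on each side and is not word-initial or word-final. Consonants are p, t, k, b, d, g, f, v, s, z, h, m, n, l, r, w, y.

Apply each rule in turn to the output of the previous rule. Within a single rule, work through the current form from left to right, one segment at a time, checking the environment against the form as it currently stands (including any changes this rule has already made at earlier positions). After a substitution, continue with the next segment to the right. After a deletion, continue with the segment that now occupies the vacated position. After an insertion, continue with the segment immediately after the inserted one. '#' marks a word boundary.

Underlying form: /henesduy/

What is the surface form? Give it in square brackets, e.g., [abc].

1 Progressive Voicing Assimilation: [henesduy] → [henestuy]
2 Velar Palatalization: no change — [henestuy]
3 Medial Vowel Deletion: [henestuy] → [hnstuy]

[hnstuy]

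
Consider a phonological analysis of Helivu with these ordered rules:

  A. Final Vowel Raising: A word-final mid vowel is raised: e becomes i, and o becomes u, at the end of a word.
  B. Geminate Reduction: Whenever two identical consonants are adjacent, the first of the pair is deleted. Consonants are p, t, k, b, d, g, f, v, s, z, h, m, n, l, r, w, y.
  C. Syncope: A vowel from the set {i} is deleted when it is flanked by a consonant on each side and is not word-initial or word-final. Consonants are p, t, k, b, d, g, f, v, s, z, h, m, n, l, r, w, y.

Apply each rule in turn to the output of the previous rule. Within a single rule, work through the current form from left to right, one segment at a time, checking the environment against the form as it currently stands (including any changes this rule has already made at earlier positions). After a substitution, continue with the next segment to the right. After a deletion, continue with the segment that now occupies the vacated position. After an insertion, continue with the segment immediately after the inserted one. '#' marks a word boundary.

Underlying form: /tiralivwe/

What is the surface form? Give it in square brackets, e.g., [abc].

[tralvwi]

A Final Vowel Raising: [tiralivwe] → [tiralivwi]
B Geminate Reduction: no change — [tiralivwi]
C Syncope: [tiralivwi] → [tralvwi]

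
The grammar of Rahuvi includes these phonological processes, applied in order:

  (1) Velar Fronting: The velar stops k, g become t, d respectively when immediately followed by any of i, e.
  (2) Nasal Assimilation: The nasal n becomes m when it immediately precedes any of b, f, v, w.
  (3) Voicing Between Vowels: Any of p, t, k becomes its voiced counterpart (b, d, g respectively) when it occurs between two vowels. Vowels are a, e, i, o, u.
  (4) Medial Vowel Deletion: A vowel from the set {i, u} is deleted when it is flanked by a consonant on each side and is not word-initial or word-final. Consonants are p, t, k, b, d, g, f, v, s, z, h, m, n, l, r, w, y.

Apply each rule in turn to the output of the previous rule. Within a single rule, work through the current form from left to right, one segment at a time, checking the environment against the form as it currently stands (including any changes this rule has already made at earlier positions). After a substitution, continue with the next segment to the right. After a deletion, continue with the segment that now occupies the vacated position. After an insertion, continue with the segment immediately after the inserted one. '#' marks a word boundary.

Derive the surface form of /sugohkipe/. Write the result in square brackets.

[sgohtbe]

(1) Velar Fronting: [sugohkipe] → [sugohtipe]
(2) Nasal Assimilation: no change — [sugohtipe]
(3) Voicing Between Vowels: [sugohtipe] → [sugohtibe]
(4) Medial Vowel Deletion: [sugohtibe] → [sgohtbe]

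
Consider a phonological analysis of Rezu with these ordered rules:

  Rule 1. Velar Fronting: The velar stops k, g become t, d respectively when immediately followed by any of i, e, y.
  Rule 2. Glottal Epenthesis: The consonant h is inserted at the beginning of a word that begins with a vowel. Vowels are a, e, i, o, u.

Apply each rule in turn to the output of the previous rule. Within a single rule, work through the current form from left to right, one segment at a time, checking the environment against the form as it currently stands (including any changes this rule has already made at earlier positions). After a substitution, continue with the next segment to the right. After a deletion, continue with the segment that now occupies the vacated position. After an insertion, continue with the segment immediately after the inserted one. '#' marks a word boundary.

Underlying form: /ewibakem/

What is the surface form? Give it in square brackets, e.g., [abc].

[hewibatem]

Rule 1 Velar Fronting: [ewibakem] → [ewibatem]
Rule 2 Glottal Epenthesis: [ewibatem] → [hewibatem]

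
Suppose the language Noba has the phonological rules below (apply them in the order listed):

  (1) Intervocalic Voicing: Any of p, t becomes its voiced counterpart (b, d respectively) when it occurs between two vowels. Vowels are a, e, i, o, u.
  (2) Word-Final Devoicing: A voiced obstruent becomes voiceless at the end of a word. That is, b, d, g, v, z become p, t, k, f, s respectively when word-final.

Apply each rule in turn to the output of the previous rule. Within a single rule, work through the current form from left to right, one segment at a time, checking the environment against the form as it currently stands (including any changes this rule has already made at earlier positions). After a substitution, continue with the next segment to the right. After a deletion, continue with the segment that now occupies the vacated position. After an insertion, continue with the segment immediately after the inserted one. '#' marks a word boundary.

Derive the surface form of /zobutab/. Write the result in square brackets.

(1) Intervocalic Voicing: [zobutab] → [zobudab]
(2) Word-Final Devoicing: [zobudab] → [zobudap]

[zobudap]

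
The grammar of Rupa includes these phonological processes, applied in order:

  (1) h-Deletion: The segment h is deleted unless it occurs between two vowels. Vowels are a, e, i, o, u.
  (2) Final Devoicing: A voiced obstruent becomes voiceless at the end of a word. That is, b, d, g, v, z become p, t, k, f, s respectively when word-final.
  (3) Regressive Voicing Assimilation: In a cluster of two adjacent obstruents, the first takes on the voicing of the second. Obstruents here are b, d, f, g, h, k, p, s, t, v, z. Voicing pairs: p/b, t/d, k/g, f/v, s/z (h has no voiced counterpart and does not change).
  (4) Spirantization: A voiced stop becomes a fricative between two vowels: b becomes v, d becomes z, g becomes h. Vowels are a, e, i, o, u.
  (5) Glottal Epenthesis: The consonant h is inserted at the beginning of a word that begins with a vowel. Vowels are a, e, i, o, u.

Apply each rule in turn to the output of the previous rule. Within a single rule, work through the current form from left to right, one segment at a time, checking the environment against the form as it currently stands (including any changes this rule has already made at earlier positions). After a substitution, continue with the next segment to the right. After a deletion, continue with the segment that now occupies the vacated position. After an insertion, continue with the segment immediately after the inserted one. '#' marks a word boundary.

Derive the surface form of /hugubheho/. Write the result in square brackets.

[huhuveho]

(1) h-Deletion: [hugubheho] → [ugubeho]
(2) Final Devoicing: no change — [ugubeho]
(3) Regressive Voicing Assimilation: no change — [ugubeho]
(4) Spirantization: [ugubeho] → [uhuveho]
(5) Glottal Epenthesis: [uhuveho] → [huhuveho]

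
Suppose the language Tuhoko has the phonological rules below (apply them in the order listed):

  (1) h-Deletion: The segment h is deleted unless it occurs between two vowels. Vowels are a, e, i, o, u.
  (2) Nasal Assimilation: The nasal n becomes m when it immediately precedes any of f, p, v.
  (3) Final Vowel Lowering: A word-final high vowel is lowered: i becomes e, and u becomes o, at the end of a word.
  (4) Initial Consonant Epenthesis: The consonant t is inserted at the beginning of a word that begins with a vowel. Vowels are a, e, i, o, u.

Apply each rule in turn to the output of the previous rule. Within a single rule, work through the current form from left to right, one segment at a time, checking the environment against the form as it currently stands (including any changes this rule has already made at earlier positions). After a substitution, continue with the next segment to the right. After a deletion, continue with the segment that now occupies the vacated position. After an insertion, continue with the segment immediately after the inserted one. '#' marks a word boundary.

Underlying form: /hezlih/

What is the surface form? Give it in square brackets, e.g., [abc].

[tezle]

(1) h-Deletion: [hezlih] → [ezli]
(2) Nasal Assimilation: no change — [ezli]
(3) Final Vowel Lowering: [ezli] → [ezle]
(4) Initial Consonant Epenthesis: [ezle] → [tezle]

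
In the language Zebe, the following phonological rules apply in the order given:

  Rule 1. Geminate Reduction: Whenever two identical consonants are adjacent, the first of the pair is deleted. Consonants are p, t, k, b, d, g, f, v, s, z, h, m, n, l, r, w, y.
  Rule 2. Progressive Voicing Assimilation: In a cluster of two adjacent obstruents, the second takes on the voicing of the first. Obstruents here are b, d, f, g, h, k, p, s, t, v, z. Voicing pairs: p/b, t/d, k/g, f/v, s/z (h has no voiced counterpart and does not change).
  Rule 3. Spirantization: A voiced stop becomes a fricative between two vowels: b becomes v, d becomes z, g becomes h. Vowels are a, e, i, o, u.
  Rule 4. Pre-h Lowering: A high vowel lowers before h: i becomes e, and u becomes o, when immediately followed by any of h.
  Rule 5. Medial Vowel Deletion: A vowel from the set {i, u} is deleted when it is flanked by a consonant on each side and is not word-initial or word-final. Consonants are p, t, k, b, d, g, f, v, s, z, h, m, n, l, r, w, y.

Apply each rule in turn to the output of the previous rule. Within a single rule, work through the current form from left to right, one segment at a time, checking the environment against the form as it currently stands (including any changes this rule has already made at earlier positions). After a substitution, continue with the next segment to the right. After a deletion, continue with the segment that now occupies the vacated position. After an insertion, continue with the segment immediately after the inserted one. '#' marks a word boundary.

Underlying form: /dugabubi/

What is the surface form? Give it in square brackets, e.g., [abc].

[dohavvi]

Rule 1 Geminate Reduction: no change — [dugabubi]
Rule 2 Progressive Voicing Assimilation: no change — [dugabubi]
Rule 3 Spirantization: [dugabubi] → [duhavuvi]
Rule 4 Pre-h Lowering: [duhavuvi] → [dohavuvi]
Rule 5 Medial Vowel Deletion: [dohavuvi] → [dohavvi]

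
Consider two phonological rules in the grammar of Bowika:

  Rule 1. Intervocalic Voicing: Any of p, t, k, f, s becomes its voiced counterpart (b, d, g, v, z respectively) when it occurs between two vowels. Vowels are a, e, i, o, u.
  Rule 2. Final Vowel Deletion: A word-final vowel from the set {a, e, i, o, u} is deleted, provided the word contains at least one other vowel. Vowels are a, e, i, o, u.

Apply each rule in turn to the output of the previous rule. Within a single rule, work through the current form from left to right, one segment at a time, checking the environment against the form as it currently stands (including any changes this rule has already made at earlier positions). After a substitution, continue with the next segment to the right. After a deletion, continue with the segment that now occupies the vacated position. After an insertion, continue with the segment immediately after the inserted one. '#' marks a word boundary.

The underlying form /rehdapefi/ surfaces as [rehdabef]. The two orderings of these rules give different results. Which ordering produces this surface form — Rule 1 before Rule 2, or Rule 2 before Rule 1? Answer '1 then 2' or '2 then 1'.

2 then 1

Order 1 then 2:
  1 Intervocalic Voicing: [rehdapefi] → [rehdabevi]
  2 Final Vowel Deletion: [rehdabevi] → [rehdabev]
  result: [rehdabev]
Order 2 then 1:
  2 Final Vowel Deletion: [rehdapefi] → [rehdapef]
  1 Intervocalic Voicing: [rehdapef] → [rehdabef]
  result: [rehdabef]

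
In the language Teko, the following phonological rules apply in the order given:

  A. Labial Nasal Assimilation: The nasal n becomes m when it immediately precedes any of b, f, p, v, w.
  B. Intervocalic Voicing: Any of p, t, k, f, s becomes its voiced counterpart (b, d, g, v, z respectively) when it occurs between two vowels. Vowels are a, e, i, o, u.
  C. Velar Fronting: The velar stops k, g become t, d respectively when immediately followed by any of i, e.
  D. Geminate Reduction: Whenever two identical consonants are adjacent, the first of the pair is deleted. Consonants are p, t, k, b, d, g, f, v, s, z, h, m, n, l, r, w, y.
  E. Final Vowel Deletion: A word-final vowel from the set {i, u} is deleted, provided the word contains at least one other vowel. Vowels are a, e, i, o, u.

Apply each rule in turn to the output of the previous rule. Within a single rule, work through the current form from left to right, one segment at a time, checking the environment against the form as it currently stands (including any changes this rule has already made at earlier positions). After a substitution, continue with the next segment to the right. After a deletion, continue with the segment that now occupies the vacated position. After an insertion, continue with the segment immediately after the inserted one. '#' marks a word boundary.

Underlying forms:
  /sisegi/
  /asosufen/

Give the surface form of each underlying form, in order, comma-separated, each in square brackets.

[sized], [azozuven]

/sisegi/:
  A Labial Nasal Assimilation: no change — [sisegi]
  B Intervocalic Voicing: [sisegi] → [sizegi]
  C Velar Fronting: [sizegi] → [sizedi]
  D Geminate Reduction: no change — [sizedi]
  E Final Vowel Deletion: [sizedi] → [sized]
/asosufen/:
  A Labial Nasal Assimilation: no change — [asosufen]
  B Intervocalic Voicing: [asosufen] → [azozuven]
  C Velar Fronting: no change — [azozuven]
  D Geminate Reduction: no change — [azozuven]
  E Final Vowel Deletion: no change — [azozuven]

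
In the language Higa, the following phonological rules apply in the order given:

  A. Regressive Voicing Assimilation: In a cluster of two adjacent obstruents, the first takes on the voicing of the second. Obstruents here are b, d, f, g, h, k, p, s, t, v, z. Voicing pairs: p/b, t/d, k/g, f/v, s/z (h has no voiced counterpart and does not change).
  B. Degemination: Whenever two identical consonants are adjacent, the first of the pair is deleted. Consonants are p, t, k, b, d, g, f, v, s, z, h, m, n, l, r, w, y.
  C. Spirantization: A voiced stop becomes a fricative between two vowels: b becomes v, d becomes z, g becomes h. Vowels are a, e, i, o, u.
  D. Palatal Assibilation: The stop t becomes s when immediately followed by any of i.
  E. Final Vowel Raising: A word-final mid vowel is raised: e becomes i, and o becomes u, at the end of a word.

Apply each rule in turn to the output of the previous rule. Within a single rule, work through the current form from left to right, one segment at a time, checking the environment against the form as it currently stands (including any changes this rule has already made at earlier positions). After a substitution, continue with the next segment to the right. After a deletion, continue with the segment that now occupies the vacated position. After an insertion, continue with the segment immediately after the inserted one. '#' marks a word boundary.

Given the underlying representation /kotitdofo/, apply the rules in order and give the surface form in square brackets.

[kosizofu]

A Regressive Voicing Assimilation: [kotitdofo] → [kotiddofo]
B Degemination: [kotiddofo] → [kotidofo]
C Spirantization: [kotidofo] → [kotizofo]
D Palatal Assibilation: [kotizofo] → [kosizofo]
E Final Vowel Raising: [kosizofo] → [kosizofu]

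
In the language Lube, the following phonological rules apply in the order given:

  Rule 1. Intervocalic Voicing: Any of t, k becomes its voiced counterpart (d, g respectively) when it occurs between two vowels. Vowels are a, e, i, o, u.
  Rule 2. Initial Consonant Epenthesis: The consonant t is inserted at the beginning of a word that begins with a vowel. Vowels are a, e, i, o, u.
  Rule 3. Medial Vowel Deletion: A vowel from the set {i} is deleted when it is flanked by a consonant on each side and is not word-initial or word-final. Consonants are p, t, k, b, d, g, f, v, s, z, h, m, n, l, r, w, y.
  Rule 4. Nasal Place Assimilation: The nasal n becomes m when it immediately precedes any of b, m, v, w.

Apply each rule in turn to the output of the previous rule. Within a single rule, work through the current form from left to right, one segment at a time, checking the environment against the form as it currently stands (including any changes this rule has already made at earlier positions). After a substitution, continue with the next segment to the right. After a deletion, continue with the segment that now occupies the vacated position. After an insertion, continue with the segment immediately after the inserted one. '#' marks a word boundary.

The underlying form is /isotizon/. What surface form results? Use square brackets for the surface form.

Rule 1 Intervocalic Voicing: [isotizon] → [isodizon]
Rule 2 Initial Consonant Epenthesis: [isodizon] → [tisodizon]
Rule 3 Medial Vowel Deletion: [tisodizon] → [tsodzon]
Rule 4 Nasal Place Assimilation: no change — [tsodzon]

[tsodzon]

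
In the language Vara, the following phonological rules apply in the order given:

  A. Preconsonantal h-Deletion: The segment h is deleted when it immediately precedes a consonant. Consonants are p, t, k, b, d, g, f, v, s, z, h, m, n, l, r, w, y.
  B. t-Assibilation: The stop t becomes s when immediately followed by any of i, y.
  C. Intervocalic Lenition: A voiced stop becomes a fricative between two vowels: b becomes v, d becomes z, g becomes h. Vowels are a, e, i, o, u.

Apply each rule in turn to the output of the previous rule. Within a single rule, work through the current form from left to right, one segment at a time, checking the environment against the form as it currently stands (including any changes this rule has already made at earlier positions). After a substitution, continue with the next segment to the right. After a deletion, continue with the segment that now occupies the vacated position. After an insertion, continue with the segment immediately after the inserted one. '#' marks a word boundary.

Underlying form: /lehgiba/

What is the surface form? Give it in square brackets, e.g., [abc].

A Preconsonantal h-Deletion: [lehgiba] → [legiba]
B t-Assibilation: no change — [legiba]
C Intervocalic Lenition: [legiba] → [lehiva]

[lehiva]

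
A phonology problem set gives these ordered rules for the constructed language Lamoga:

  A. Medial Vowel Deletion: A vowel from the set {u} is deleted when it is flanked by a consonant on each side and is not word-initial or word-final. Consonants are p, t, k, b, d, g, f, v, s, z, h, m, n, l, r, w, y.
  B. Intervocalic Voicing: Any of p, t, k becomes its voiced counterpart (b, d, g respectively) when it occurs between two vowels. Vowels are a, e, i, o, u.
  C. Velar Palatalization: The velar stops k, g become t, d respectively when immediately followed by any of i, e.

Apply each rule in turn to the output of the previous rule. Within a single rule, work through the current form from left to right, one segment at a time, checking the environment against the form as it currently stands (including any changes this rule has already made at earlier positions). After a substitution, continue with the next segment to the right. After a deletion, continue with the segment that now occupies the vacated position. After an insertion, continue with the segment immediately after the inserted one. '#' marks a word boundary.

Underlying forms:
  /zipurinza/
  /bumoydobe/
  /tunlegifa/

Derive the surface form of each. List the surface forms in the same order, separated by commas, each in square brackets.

[ziprinza], [bmoydobe], [tnledifa]

/zipurinza/:
  A Medial Vowel Deletion: [zipurinza] → [ziprinza]
  B Intervocalic Voicing: no change — [ziprinza]
  C Velar Palatalization: no change — [ziprinza]
/bumoydobe/:
  A Medial Vowel Deletion: [bumoydobe] → [bmoydobe]
  B Intervocalic Voicing: no change — [bmoydobe]
  C Velar Palatalization: no change — [bmoydobe]
/tunlegifa/:
  A Medial Vowel Deletion: [tunlegifa] → [tnlegifa]
  B Intervocalic Voicing: no change — [tnlegifa]
  C Velar Palatalization: [tnlegifa] → [tnledifa]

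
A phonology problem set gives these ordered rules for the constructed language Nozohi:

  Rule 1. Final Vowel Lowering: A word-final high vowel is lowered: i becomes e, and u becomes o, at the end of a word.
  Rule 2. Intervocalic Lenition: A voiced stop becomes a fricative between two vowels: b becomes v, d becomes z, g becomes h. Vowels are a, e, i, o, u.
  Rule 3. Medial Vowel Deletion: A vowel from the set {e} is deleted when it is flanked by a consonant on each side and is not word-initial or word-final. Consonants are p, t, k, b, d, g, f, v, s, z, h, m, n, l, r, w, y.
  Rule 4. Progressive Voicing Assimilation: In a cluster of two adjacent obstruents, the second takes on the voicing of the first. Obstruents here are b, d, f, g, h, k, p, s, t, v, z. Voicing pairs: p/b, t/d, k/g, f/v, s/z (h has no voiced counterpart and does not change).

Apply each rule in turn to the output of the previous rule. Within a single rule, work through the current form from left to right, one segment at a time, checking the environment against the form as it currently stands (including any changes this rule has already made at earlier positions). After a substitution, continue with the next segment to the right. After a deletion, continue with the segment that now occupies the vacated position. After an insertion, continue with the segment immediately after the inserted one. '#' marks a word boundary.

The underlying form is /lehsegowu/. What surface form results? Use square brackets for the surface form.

[lhshowo]

Rule 1 Final Vowel Lowering: [lehsegowu] → [lehsegowo]
Rule 2 Intervocalic Lenition: [lehsegowo] → [lehsehowo]
Rule 3 Medial Vowel Deletion: [lehsehowo] → [lhshowo]
Rule 4 Progressive Voicing Assimilation: no change — [lhshowo]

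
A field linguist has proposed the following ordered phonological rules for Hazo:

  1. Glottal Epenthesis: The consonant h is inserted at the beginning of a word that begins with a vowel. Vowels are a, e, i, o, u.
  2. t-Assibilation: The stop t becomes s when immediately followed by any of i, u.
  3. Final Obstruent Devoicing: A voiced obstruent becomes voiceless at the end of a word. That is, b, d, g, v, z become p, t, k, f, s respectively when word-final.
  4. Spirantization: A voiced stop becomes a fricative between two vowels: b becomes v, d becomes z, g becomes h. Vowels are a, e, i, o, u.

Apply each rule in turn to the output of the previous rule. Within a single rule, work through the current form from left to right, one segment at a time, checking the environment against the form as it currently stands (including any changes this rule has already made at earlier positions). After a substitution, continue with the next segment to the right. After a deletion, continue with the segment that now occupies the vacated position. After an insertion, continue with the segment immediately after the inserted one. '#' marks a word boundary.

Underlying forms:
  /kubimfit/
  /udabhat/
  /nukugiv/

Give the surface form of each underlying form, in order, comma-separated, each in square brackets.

/kubimfit/:
  1 Glottal Epenthesis: no change — [kubimfit]
  2 t-Assibilation: no change — [kubimfit]
  3 Final Obstruent Devoicing: no change — [kubimfit]
  4 Spirantization: [kubimfit] → [kuvimfit]
/udabhat/:
  1 Glottal Epenthesis: [udabhat] → [hudabhat]
  2 t-Assibilation: no change — [hudabhat]
  3 Final Obstruent Devoicing: no change — [hudabhat]
  4 Spirantization: [hudabhat] → [huzabhat]
/nukugiv/:
  1 Glottal Epenthesis: no change — [nukugiv]
  2 t-Assibilation: no change — [nukugiv]
  3 Final Obstruent Devoicing: [nukugiv] → [nukugif]
  4 Spirantization: [nukugif] → [nukuhif]

[kuvimfit], [huzabhat], [nukuhif]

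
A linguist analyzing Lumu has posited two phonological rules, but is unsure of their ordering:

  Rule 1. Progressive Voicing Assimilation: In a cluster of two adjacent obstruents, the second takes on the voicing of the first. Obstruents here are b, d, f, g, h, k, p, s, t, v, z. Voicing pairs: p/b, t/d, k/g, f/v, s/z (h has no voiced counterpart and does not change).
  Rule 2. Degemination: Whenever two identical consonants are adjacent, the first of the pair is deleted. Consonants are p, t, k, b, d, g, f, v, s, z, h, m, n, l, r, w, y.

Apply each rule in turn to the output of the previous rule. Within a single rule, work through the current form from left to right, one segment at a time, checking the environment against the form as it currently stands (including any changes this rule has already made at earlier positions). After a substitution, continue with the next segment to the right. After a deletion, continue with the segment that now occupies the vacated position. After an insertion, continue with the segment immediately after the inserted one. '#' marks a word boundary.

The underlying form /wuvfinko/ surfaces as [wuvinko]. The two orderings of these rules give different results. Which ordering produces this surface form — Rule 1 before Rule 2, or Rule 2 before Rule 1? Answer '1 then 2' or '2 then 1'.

Order 1 then 2:
  1 Progressive Voicing Assimilation: [wuvfinko] → [wuvvinko]
  2 Degemination: [wuvvinko] → [wuvinko]
  result: [wuvinko]
Order 2 then 1:
  2 Degemination: no change — [wuvfinko]
  1 Progressive Voicing Assimilation: [wuvfinko] → [wuvvinko]
  result: [wuvvinko]

1 then 2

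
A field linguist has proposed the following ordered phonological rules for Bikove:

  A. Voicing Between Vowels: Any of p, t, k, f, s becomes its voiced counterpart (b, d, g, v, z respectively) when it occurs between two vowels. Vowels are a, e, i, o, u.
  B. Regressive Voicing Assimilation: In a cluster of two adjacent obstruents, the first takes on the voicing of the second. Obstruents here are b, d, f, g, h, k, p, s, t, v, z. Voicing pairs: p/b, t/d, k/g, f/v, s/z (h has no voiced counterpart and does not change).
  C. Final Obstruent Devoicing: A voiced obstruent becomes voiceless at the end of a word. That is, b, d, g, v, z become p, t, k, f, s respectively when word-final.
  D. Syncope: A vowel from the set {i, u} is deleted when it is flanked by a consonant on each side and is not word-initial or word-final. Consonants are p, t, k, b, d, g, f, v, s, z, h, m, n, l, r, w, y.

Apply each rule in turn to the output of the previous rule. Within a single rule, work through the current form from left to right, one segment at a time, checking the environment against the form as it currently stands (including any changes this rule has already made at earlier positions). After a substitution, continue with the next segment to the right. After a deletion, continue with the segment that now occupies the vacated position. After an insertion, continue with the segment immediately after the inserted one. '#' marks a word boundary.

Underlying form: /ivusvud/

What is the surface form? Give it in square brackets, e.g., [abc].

[ivzvt]

A Voicing Between Vowels: no change — [ivusvud]
B Regressive Voicing Assimilation: [ivusvud] → [ivuzvud]
C Final Obstruent Devoicing: [ivuzvud] → [ivuzvut]
D Syncope: [ivuzvut] → [ivzvt]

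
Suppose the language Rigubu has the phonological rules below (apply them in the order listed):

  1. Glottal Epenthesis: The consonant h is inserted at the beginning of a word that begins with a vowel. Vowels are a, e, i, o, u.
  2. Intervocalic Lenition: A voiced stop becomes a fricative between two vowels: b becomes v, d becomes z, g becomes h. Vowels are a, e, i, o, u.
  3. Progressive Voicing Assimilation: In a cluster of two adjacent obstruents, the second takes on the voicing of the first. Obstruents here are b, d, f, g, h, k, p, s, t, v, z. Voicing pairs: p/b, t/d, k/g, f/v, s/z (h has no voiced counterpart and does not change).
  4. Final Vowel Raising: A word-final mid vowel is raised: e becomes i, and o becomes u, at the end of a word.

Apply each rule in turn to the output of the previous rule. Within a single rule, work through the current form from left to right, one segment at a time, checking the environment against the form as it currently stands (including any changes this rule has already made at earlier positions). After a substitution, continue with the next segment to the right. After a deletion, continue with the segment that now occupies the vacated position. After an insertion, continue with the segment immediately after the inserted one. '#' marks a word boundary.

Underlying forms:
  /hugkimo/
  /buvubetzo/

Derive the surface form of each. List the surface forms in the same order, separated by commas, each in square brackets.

[huggimu], [buvuvetsu]

/hugkimo/:
  1 Glottal Epenthesis: no change — [hugkimo]
  2 Intervocalic Lenition: no change — [hugkimo]
  3 Progressive Voicing Assimilation: [hugkimo] → [huggimo]
  4 Final Vowel Raising: [huggimo] → [huggimu]
/buvubetzo/:
  1 Glottal Epenthesis: no change — [buvubetzo]
  2 Intervocalic Lenition: [buvubetzo] → [buvuvetzo]
  3 Progressive Voicing Assimilation: [buvuvetzo] → [buvuvetso]
  4 Final Vowel Raising: [buvuvetso] → [buvuvetsu]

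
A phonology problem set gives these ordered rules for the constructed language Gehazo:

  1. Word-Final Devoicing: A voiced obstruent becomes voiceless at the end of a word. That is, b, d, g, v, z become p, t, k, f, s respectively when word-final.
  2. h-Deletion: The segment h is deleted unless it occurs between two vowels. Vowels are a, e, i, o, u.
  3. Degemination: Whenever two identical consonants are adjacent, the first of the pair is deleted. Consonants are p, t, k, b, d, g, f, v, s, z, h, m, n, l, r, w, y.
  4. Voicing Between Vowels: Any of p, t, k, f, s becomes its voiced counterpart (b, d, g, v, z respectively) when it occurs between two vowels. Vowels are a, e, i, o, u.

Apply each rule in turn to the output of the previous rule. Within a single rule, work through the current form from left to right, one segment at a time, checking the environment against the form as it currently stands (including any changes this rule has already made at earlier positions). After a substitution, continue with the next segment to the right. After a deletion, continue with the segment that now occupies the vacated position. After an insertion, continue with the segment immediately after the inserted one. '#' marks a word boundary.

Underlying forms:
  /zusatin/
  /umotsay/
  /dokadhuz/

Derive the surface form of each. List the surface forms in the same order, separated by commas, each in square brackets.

/zusatin/:
  1 Word-Final Devoicing: no change — [zusatin]
  2 h-Deletion: no change — [zusatin]
  3 Degemination: no change — [zusatin]
  4 Voicing Between Vowels: [zusatin] → [zuzadin]
/umotsay/:
  1 Word-Final Devoicing: no change — [umotsay]
  2 h-Deletion: no change — [umotsay]
  3 Degemination: no change — [umotsay]
  4 Voicing Between Vowels: no change — [umotsay]
/dokadhuz/:
  1 Word-Final Devoicing: [dokadhuz] → [dokadhus]
  2 h-Deletion: [dokadhus] → [dokadus]
  3 Degemination: no change — [dokadus]
  4 Voicing Between Vowels: [dokadus] → [dogadus]

[zuzadin], [umotsay], [dogadus]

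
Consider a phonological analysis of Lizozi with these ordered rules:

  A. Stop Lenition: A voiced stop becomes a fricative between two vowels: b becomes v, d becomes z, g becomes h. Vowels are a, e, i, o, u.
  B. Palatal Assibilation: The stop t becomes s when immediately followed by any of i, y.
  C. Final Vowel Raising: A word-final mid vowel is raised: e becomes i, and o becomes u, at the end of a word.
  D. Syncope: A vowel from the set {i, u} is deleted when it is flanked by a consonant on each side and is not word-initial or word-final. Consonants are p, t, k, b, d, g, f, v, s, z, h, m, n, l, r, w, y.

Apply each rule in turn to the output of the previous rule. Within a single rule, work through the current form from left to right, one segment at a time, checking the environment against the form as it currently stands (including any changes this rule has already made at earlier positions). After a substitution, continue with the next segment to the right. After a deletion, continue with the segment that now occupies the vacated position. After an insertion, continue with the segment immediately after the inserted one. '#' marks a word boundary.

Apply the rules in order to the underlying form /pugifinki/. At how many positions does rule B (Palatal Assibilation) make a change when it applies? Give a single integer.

A Stop Lenition: [pugifinki] → [puhifinki]
B Palatal Assibilation: no change — [puhifinki]
C Final Vowel Raising: no change — [puhifinki]
D Syncope: [puhifinki] → [phfnki]
Rule B changed 0 position(s).

0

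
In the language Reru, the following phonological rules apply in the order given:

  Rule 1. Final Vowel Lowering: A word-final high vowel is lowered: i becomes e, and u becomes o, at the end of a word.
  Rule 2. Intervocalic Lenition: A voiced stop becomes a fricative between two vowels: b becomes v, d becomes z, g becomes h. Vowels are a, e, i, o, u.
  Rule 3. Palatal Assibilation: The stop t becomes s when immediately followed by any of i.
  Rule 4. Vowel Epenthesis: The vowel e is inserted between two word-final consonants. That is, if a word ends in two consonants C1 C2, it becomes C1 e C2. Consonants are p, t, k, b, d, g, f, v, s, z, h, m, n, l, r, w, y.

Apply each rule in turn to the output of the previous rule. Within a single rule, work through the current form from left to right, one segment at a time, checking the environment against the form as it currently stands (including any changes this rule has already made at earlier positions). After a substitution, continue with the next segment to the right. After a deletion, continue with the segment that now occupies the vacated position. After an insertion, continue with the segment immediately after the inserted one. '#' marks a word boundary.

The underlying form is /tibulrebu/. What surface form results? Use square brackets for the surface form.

[sivulrevo]

Rule 1 Final Vowel Lowering: [tibulrebu] → [tibulrebo]
Rule 2 Intervocalic Lenition: [tibulrebo] → [tivulrevo]
Rule 3 Palatal Assibilation: [tivulrevo] → [sivulrevo]
Rule 4 Vowel Epenthesis: no change — [sivulrevo]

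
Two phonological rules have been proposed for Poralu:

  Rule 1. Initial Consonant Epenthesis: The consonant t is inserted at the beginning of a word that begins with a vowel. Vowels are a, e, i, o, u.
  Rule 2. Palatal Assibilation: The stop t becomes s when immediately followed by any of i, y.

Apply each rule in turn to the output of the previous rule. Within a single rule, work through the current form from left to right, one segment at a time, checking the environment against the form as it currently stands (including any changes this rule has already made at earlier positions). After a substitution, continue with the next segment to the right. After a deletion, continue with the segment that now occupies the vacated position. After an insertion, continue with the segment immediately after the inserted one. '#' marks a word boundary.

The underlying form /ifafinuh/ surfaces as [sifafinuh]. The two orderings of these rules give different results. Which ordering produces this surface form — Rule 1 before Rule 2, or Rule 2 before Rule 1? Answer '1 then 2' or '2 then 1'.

Order 1 then 2:
  1 Initial Consonant Epenthesis: [ifafinuh] → [tifafinuh]
  2 Palatal Assibilation: [tifafinuh] → [sifafinuh]
  result: [sifafinuh]
Order 2 then 1:
  2 Palatal Assibilation: no change — [ifafinuh]
  1 Initial Consonant Epenthesis: [ifafinuh] → [tifafinuh]
  result: [tifafinuh]

1 then 2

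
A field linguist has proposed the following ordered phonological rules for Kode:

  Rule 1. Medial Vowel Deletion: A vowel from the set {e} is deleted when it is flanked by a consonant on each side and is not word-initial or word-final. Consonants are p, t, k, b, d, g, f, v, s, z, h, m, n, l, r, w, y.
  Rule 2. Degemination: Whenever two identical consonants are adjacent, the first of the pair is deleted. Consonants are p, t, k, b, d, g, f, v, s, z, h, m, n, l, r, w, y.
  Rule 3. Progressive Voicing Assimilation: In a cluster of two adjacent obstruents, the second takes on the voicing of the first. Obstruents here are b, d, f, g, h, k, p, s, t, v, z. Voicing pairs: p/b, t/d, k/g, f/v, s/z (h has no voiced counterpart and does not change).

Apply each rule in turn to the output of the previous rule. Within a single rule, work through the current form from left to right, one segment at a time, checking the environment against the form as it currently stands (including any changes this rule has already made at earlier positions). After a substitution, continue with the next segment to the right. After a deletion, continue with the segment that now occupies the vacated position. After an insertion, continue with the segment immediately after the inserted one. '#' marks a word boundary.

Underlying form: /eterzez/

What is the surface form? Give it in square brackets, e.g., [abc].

[etrz]

Rule 1 Medial Vowel Deletion: [eterzez] → [etrzz]
Rule 2 Degemination: [etrzz] → [etrz]
Rule 3 Progressive Voicing Assimilation: no change — [etrz]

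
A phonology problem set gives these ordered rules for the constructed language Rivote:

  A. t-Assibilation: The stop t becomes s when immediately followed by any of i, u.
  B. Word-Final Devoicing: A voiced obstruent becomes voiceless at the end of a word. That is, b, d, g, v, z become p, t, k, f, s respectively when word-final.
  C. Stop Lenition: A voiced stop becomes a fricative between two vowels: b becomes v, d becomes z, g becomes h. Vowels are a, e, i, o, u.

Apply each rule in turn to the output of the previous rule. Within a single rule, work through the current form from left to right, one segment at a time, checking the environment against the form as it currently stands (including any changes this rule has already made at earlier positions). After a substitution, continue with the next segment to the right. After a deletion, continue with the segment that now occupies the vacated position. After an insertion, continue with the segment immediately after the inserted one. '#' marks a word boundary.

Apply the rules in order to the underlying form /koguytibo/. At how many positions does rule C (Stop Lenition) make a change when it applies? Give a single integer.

2

A t-Assibilation: [koguytibo] → [koguysibo]
B Word-Final Devoicing: no change — [koguysibo]
C Stop Lenition: [koguysibo] → [kohuysivo]
Rule C changed 2 position(s).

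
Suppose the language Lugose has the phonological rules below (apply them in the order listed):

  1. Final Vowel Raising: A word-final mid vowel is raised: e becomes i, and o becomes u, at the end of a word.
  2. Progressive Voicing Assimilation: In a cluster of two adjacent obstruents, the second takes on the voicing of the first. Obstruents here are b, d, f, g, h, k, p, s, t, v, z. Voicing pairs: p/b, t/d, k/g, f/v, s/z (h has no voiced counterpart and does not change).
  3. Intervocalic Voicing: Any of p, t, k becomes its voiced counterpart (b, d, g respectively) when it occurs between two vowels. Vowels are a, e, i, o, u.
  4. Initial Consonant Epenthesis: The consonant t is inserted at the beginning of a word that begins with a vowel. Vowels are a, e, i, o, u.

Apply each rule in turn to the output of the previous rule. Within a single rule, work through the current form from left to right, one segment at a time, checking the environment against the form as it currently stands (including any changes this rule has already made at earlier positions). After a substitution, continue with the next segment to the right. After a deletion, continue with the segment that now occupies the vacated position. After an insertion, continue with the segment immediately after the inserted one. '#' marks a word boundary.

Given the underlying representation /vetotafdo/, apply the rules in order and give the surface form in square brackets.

1 Final Vowel Raising: [vetotafdo] → [vetotafdu]
2 Progressive Voicing Assimilation: [vetotafdu] → [vetotaftu]
3 Intervocalic Voicing: [vetotaftu] → [vedodaftu]
4 Initial Consonant Epenthesis: no change — [vedodaftu]

[vedodaftu]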